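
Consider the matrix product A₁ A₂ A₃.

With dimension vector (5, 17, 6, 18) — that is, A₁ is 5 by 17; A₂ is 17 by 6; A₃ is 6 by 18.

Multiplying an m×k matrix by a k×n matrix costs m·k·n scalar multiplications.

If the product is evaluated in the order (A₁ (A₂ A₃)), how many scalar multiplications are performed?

(A₂ A₃): 17×6 by 6×18 → 17×18, cost 17·6·18 = 1836
(A₁ (A₂ A₃)): 5×17 by 17×18 → 5×18, cost 5·17·18 = 1530; cumulative 3366
Total: 3366 scalar multiplications.

3366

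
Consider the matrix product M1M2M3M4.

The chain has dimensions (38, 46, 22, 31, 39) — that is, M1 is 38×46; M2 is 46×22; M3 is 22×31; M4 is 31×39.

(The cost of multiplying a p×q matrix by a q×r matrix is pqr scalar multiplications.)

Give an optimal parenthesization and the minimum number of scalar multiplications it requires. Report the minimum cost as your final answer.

Adjacent pairs: M1M2 = 38·46·22 = 38456; M2M3 = 46·22·31 = 31372; M3M4 = 22·31·39 = 26598.
Length 3: M1..M3: k=1: 0+31372+38·46·31=85560; k=2: 38456+0+38·22·31=64372 → min 64372 | M2..M4: k=2: 0+26598+46·22·39=66066; k=3: 31372+0+46·31·39=86986 → min 66066.
Length 4: M1..M4: k=1: 0+66066+38·46·39=134238; k=2: 38456+26598+38·22·39=97658; k=3: 64372+0+38·31·39=110314 → min 97658.
Optimal parenthesization: ((M1M2)(M3M4)) with cost 97658.

97658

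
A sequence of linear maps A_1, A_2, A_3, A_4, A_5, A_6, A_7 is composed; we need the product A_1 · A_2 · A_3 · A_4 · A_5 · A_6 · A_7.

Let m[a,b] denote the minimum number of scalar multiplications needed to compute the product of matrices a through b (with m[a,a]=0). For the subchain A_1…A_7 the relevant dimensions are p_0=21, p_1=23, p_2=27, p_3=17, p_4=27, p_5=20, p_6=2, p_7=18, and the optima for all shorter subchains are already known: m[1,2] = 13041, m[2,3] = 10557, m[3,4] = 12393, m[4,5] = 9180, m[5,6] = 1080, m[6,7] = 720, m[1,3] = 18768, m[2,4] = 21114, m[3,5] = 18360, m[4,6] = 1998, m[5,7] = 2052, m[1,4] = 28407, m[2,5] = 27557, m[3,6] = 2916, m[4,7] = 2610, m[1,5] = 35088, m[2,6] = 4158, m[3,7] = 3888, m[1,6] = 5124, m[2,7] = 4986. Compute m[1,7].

m[1,7] = min over k∈[1,6] of m[1,k]+m[k+1,7]+p_{0}·p_k·p_{7}.
k=1: 0 + 4986 + 21·23·18 = 13680; k=2: 13041 + 3888 + 21·27·18 = 27135; k=3: 18768 + 2610 + 21·17·18 = 27804; k=4: 28407 + 2052 + 21·27·18 = 40665; k=5: 35088 + 720 + 21·20·18 = 43368; k=6: 5124 + 0 + 21·2·18 = 5880.
Minimum: 5880 at k=6.

5880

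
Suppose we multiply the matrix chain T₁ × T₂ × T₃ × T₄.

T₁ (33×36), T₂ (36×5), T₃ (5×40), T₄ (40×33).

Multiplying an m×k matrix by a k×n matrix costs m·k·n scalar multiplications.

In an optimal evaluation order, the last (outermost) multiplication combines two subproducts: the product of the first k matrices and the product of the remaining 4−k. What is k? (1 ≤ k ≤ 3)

Adjacent pairs: T₁T₂ = 33·36·5 = 5940; T₂T₃ = 36·5·40 = 7200; T₃T₄ = 5·40·33 = 6600.
Length 3: T₁..T₃: k=1: 0+7200+33·36·40=54720; k=2: 5940+0+33·5·40=12540 → min 12540 | T₂..T₄: k=2: 0+6600+36·5·33=12540; k=3: 7200+0+36·40·33=54720 → min 12540.
Top-level splits: k=1: (T₁..T₁)·(T₂..T₄) → 0+12540+33·36·33 = 51744; k=2: (T₁..T₂)·(T₃..T₄) → 5940+6600+33·5·33 = 17985; k=3: (T₁..T₃)·(T₄..T₄) → 12540+0+33·40·33 = 56100.
Best split is after T₂, i.e. k = 2.

2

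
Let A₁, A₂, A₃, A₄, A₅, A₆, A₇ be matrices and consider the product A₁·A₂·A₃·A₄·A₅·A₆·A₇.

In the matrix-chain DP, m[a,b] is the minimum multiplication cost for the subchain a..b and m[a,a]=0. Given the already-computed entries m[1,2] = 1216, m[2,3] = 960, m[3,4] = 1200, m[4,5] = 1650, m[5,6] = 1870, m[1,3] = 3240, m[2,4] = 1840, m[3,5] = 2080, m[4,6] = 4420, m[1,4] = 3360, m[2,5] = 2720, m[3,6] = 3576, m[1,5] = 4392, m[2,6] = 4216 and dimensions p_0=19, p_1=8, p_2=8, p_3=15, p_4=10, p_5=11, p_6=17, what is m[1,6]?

m[1,6] = min over k∈[1,5] of m[1,k]+m[k+1,6]+p_{0}·p_k·p_{6}.
k=1: 0 + 4216 + 19·8·17 = 6800; k=2: 1216 + 3576 + 19·8·17 = 7376; k=3: 3240 + 4420 + 19·15·17 = 12505; k=4: 3360 + 1870 + 19·10·17 = 8460; k=5: 4392 + 0 + 19·11·17 = 7945.
Minimum: 6800 at k=1.

6800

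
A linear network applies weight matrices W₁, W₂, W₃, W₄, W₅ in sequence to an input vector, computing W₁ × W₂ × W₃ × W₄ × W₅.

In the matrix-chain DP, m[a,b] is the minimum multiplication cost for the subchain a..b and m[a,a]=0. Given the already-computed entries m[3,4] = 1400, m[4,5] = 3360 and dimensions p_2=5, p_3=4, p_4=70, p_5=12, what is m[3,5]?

3600

m[3,5] = min over k∈[3,4] of m[3,k]+m[k+1,5]+p_{2}·p_k·p_{5}.
k=3: 0 + 3360 + 5·4·12 = 3600; k=4: 1400 + 0 + 5·70·12 = 5600.
Minimum: 3600 at k=3.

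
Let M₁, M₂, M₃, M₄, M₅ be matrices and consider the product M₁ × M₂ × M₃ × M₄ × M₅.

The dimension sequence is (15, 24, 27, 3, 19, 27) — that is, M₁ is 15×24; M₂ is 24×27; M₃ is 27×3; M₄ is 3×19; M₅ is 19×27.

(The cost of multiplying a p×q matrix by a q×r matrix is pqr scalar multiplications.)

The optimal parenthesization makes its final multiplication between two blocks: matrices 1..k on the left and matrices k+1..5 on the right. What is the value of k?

3

Adjacent pairs: M₁M₂ = 15·24·27 = 9720; M₂M₃ = 24·27·3 = 1944; M₃M₄ = 27·3·19 = 1539; M₄M₅ = 3·19·27 = 1539.
Length 3: M₁..M₃: k=1: 0+1944+15·24·3=3024; k=2: 9720+0+15·27·3=10935 → min 3024 | M₂..M₄: k=2: 0+1539+24·27·19=13851; k=3: 1944+0+24·3·19=3312 → min 3312 | M₃..M₅: k=3: 0+1539+27·3·27=3726; k=4: 1539+0+27·19·27=15390 → min 3726.
Length 4: M₁..M₄: k=1: 0+3312+15·24·19=10152; k=2: 9720+1539+15·27·19=18954; k=3: 3024+0+15·3·19=3879 → min 3879 | M₂..M₅: k=2: 0+3726+24·27·27=21222; k=3: 1944+1539+24·3·27=5427; k=4: 3312+0+24·19·27=15624 → min 5427.
Top-level splits: k=1: (M₁..M₁)·(M₂..M₅) → 0+5427+15·24·27 = 15147; k=2: (M₁..M₂)·(M₃..M₅) → 9720+3726+15·27·27 = 24381; k=3: (M₁..M₃)·(M₄..M₅) → 3024+1539+15·3·27 = 5778; k=4: (M₁..M₄)·(M₅..M₅) → 3879+0+15·19·27 = 11574.
Best split is after M₃, i.e. k = 3.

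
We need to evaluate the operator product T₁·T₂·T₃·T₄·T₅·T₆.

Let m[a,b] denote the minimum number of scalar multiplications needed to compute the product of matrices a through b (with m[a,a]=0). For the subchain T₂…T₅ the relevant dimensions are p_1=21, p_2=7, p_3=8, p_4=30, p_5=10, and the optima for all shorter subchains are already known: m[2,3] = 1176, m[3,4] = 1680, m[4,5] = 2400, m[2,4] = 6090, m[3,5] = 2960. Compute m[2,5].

4430

m[2,5] = min over k∈[2,4] of m[2,k]+m[k+1,5]+p_{1}·p_k·p_{5}.
k=2: 0 + 2960 + 21·7·10 = 4430; k=3: 1176 + 2400 + 21·8·10 = 5256; k=4: 6090 + 0 + 21·30·10 = 12390.
Minimum: 4430 at k=2.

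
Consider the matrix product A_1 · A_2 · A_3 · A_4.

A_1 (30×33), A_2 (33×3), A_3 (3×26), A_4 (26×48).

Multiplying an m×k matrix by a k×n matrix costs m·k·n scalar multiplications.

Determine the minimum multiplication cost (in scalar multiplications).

Adjacent pairs: A_1A_2 = 30·33·3 = 2970; A_2A_3 = 33·3·26 = 2574; A_3A_4 = 3·26·48 = 3744.
Length 3: A_1..A_3: k=1: 0+2574+30·33·26=28314; k=2: 2970+0+30·3·26=5310 → min 5310 | A_2..A_4: k=2: 0+3744+33·3·48=8496; k=3: 2574+0+33·26·48=43758 → min 8496.
Length 4: A_1..A_4: k=1: 0+8496+30·33·48=56016; k=2: 2970+3744+30·3·48=11034; k=3: 5310+0+30·26·48=42750 → min 11034.
Optimal order: ((A_1 · A_2) · (A_3 · A_4)) with cost 11034.

11034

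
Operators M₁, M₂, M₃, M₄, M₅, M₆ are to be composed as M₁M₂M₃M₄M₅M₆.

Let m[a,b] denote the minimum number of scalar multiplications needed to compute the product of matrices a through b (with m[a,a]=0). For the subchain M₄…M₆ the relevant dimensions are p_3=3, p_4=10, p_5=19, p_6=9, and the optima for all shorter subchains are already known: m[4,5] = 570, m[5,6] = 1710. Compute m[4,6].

m[4,6] = min over k∈[4,5] of m[4,k]+m[k+1,6]+p_{3}·p_k·p_{6}.
k=4: 0 + 1710 + 3·10·9 = 1980; k=5: 570 + 0 + 3·19·9 = 1083.
Minimum: 1083 at k=5.

1083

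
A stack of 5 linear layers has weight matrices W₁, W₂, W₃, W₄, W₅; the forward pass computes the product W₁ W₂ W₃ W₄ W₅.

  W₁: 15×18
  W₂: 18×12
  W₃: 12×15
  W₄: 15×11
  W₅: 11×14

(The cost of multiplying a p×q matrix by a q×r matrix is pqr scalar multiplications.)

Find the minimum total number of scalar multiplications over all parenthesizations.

9510

Adjacent pairs: W₁W₂ = 15·18·12 = 3240; W₂W₃ = 18·12·15 = 3240; W₃W₄ = 12·15·11 = 1980; W₄W₅ = 15·11·14 = 2310.
Length 3: W₁..W₃: k=1: 0+3240+15·18·15=7290; k=2: 3240+0+15·12·15=5940 → min 5940 | W₂..W₄: k=2: 0+1980+18·12·11=4356; k=3: 3240+0+18·15·11=6210 → min 4356 | W₃..W₅: k=3: 0+2310+12·15·14=4830; k=4: 1980+0+12·11·14=3828 → min 3828.
Length 4: W₁..W₄: k=1: 0+4356+15·18·11=7326; k=2: 3240+1980+15·12·11=7200; k=3: 5940+0+15·15·11=8415 → min 7200 | W₂..W₅: k=2: 0+3828+18·12·14=6852; k=3: 3240+2310+18·15·14=9330; k=4: 4356+0+18·11·14=7128 → min 6852.
Length 5: W₁..W₅: k=1: 0+6852+15·18·14=10632; k=2: 3240+3828+15·12·14=9588; k=3: 5940+2310+15·15·14=11400; k=4: 7200+0+15·11·14=9510 → min 9510.
Optimal order: (((W₁ W₂) (W₃ W₄)) W₅) with cost 9510.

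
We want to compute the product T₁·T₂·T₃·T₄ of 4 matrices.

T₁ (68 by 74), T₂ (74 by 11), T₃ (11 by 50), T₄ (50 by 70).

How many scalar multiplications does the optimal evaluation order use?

146212

Adjacent pairs: T₁T₂ = 68·74·11 = 55352; T₂T₃ = 74·11·50 = 40700; T₃T₄ = 11·50·70 = 38500.
Length 3: T₁..T₃: k=1: 0+40700+68·74·50=292300; k=2: 55352+0+68·11·50=92752 → min 92752 | T₂..T₄: k=2: 0+38500+74·11·70=95480; k=3: 40700+0+74·50·70=299700 → min 95480.
Length 4: T₁..T₄: k=1: 0+95480+68·74·70=447720; k=2: 55352+38500+68·11·70=146212; k=3: 92752+0+68·50·70=330752 → min 146212.
Optimal order: ((T₁·T₂)·(T₃·T₄)) with cost 146212.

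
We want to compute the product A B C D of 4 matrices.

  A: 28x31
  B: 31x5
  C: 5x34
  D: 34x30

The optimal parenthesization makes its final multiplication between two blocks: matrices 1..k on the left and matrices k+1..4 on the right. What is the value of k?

2

Adjacent pairs: AB = 28·31·5 = 4340; BC = 31·5·34 = 5270; CD = 5·34·30 = 5100.
Length 3: A..C: k=1: 0+5270+28·31·34=34782; k=2: 4340+0+28·5·34=9100 → min 9100 | B..D: k=2: 0+5100+31·5·30=9750; k=3: 5270+0+31·34·30=36890 → min 9750.
Top-level splits: k=1: (A..A)·(B..D) → 0+9750+28·31·30 = 35790; k=2: (A..B)·(C..D) → 4340+5100+28·5·30 = 13640; k=3: (A..C)·(D..D) → 9100+0+28·34·30 = 37660.
Best split is after B, i.e. k = 2.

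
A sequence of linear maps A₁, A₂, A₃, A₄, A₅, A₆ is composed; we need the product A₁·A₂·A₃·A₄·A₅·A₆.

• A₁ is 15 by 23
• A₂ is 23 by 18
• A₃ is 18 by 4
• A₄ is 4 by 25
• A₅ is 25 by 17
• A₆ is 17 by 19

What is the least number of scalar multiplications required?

7168

Adjacent pairs: A₁A₂ = 15·23·18 = 6210; A₂A₃ = 23·18·4 = 1656; A₃A₄ = 18·4·25 = 1800; A₄A₅ = 4·25·17 = 1700; A₅A₆ = 25·17·19 = 8075.
Length 3: A₁..A₃: k=1: 0+1656+15·23·4=3036; k=2: 6210+0+15·18·4=7290 → min 3036 | A₂..A₄: k=2: 0+1800+23·18·25=12150; k=3: 1656+0+23·4·25=3956 → min 3956 | A₃..A₅: k=3: 0+1700+18·4·17=2924; k=4: 1800+0+18·25·17=9450 → min 2924 | A₄..A₆: k=4: 0+8075+4·25·19=9975; k=5: 1700+0+4·17·19=2992 → min 2992.
Length 4: A₁..A₄: k=1: 0+3956+15·23·25=12581; k=2: 6210+1800+15·18·25=14760; k=3: 3036+0+15·4·25=4536 → min 4536 | A₂..A₅: k=2: 0+2924+23·18·17=9962; k=3: 1656+1700+23·4·17=4920; k=4: 3956+0+23·25·17=13731 → min 4920 | A₃..A₆: k=3: 0+2992+18·4·19=4360; k=4: 1800+8075+18·25·19=18425; k=5: 2924+0+18·17·19=8738 → min 4360.
Length 5: A₁..A₅: k=1: 0+4920+15·23·17=10785; k=2: 6210+2924+15·18·17=13724; k=3: 3036+1700+15·4·17=5756; k=4: 4536+0+15·25·17=10911 → min 5756 | A₂..A₆: k=2: 0+4360+23·18·19=12226; k=3: 1656+2992+23·4·19=6396; k=4: 3956+8075+23·25·19=22956; k=5: 4920+0+23·17·19=12349 → min 6396.
Length 6: A₁..A₆: k=1: 0+6396+15·23·19=12951; k=2: 6210+4360+15·18·19=15700; k=3: 3036+2992+15·4·19=7168; k=4: 4536+8075+15·25·19=19736; k=5: 5756+0+15·17·19=10601 → min 7168.
Optimal order: ((A₁·(A₂·A₃))·((A₄·A₅)·A₆)) with cost 7168.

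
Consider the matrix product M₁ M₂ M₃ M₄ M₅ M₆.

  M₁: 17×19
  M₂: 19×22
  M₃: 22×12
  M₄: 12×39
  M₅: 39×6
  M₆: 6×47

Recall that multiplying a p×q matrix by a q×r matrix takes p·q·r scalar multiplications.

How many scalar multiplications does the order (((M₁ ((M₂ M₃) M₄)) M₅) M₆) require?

(M₂ M₃): 19×22 by 22×12 → 19×12, cost 19·22·12 = 5016
((M₂ M₃) M₄): 19×12 by 12×39 → 19×39, cost 19·12·39 = 8892; cumulative 13908
(M₁ ((M₂ M₃) M₄)): 17×19 by 19×39 → 17×39, cost 17·19·39 = 12597; cumulative 26505
((M₁ ((M₂ M₃) M₄)) M₅): 17×39 by 39×6 → 17×6, cost 17·39·6 = 3978; cumulative 30483
(((M₁ ((M₂ M₃) M₄)) M₅) M₆): 17×6 by 6×47 → 17×47, cost 17·6·47 = 4794; cumulative 35277
Total: 35277 scalar multiplications.

35277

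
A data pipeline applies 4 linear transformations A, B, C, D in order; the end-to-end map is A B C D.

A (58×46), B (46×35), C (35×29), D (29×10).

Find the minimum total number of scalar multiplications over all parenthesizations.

52930

Adjacent pairs: AB = 58·46·35 = 93380; BC = 46·35·29 = 46690; CD = 35·29·10 = 10150.
Length 3: A..C: k=1: 0+46690+58·46·29=124062; k=2: 93380+0+58·35·29=152250 → min 124062 | B..D: k=2: 0+10150+46·35·10=26250; k=3: 46690+0+46·29·10=60030 → min 26250.
Length 4: A..D: k=1: 0+26250+58·46·10=52930; k=2: 93380+10150+58·35·10=123830; k=3: 124062+0+58·29·10=140882 → min 52930.
Optimal order: (A (B (C D))) with cost 52930.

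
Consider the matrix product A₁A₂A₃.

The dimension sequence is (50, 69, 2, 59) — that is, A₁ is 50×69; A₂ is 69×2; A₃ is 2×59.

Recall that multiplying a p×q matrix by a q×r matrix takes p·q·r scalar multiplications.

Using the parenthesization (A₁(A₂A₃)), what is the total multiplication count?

(A₂A₃): 69×2 by 2×59 → 69×59, cost 69·2·59 = 8142
(A₁(A₂A₃)): 50×69 by 69×59 → 50×59, cost 50·69·59 = 203550; cumulative 211692
Total: 211692 scalar multiplications.

211692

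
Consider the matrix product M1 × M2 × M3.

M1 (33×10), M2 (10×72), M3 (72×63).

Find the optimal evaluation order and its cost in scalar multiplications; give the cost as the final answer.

66150

(M1 × (M2 × M3)): cost 66150.
((M1 × M2) × M3): cost 173448.
Optimal: (M1 × (M2 × M3)) with cost 66150.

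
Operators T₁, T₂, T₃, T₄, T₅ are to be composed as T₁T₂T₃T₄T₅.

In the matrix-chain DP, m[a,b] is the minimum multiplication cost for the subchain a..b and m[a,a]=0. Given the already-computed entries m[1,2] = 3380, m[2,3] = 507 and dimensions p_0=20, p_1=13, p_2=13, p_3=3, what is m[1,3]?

1287

m[1,3] = min over k∈[1,2] of m[1,k]+m[k+1,3]+p_{0}·p_k·p_{3}.
k=1: 0 + 507 + 20·13·3 = 1287; k=2: 3380 + 0 + 20·13·3 = 4160.
Minimum: 1287 at k=1.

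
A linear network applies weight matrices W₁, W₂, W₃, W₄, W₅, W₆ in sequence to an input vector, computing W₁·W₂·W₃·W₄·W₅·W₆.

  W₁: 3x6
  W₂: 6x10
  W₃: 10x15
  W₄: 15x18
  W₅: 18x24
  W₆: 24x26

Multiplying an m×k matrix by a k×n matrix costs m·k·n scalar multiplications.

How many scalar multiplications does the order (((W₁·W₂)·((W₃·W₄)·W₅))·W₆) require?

9792

(W₁·W₂): 3×6 by 6×10 → 3×10, cost 3·6·10 = 180
(W₃·W₄): 10×15 by 15×18 → 10×18, cost 10·15·18 = 2700
((W₃·W₄)·W₅): 10×18 by 18×24 → 10×24, cost 10·18·24 = 4320; cumulative 7020
((W₁·W₂)·((W₃·W₄)·W₅)): 3×10 by 10×24 → 3×24, cost 3·10·24 = 720; cumulative 7920
(((W₁·W₂)·((W₃·W₄)·W₅))·W₆): 3×24 by 24×26 → 3×26, cost 3·24·26 = 1872; cumulative 9792
Total: 9792 scalar multiplications.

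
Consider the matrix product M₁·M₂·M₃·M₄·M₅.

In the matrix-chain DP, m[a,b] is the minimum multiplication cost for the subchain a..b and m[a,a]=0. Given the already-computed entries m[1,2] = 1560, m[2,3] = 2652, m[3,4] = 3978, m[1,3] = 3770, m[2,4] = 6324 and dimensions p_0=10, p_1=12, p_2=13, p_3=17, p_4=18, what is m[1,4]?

m[1,4] = min over k∈[1,3] of m[1,k]+m[k+1,4]+p_{0}·p_k·p_{4}.
k=1: 0 + 6324 + 10·12·18 = 8484; k=2: 1560 + 3978 + 10·13·18 = 7878; k=3: 3770 + 0 + 10·17·18 = 6830.
Minimum: 6830 at k=3.

6830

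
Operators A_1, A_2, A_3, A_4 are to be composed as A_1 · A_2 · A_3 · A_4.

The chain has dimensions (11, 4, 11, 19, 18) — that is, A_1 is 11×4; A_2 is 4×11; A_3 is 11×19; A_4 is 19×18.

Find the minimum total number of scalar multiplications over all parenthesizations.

2996

Adjacent pairs: A_1A_2 = 11·4·11 = 484; A_2A_3 = 4·11·19 = 836; A_3A_4 = 11·19·18 = 3762.
Length 3: A_1..A_3: k=1: 0+836+11·4·19=1672; k=2: 484+0+11·11·19=2783 → min 1672 | A_2..A_4: k=2: 0+3762+4·11·18=4554; k=3: 836+0+4·19·18=2204 → min 2204.
Length 4: A_1..A_4: k=1: 0+2204+11·4·18=2996; k=2: 484+3762+11·11·18=6424; k=3: 1672+0+11·19·18=5434 → min 2996.
Optimal order: (A_1 · ((A_2 · A_3) · A_4)) with cost 2996.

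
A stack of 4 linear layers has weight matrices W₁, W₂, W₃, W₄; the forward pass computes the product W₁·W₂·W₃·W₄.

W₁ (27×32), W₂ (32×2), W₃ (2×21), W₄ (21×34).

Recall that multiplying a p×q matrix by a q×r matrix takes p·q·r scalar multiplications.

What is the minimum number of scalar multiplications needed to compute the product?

Adjacent pairs: W₁W₂ = 27·32·2 = 1728; W₂W₃ = 32·2·21 = 1344; W₃W₄ = 2·21·34 = 1428.
Length 3: W₁..W₃: k=1: 0+1344+27·32·21=19488; k=2: 1728+0+27·2·21=2862 → min 2862 | W₂..W₄: k=2: 0+1428+32·2·34=3604; k=3: 1344+0+32·21·34=24192 → min 3604.
Length 4: W₁..W₄: k=1: 0+3604+27·32·34=32980; k=2: 1728+1428+27·2·34=4992; k=3: 2862+0+27·21·34=22140 → min 4992.
Optimal order: ((W₁·W₂)·(W₃·W₄)) with cost 4992.

4992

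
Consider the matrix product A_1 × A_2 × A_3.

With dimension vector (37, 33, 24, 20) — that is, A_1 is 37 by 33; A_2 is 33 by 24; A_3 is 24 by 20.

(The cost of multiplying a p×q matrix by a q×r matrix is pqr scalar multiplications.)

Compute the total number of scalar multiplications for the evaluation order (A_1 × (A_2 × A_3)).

40260

(A_2 × A_3): 33×24 by 24×20 → 33×20, cost 33·24·20 = 15840
(A_1 × (A_2 × A_3)): 37×33 by 33×20 → 37×20, cost 37·33·20 = 24420; cumulative 40260
Total: 40260 scalar multiplications.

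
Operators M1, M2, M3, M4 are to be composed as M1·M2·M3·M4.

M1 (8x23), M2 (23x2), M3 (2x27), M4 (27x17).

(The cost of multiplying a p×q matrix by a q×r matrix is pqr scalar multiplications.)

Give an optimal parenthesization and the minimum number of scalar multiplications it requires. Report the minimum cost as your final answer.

1558

Adjacent pairs: M1M2 = 8·23·2 = 368; M2M3 = 23·2·27 = 1242; M3M4 = 2·27·17 = 918.
Length 3: M1..M3: k=1: 0+1242+8·23·27=6210; k=2: 368+0+8·2·27=800 → min 800 | M2..M4: k=2: 0+918+23·2·17=1700; k=3: 1242+0+23·27·17=11799 → min 1700.
Length 4: M1..M4: k=1: 0+1700+8·23·17=4828; k=2: 368+918+8·2·17=1558; k=3: 800+0+8·27·17=4472 → min 1558.
Optimal parenthesization: ((M1·M2)·(M3·M4)) with cost 1558.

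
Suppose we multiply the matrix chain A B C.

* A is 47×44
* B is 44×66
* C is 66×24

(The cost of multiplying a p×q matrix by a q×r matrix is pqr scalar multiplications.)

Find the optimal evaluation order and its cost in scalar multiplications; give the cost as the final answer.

119328

(A (B C)): cost 119328.
((A B) C): cost 210936.
Optimal: (A (B C)) with cost 119328.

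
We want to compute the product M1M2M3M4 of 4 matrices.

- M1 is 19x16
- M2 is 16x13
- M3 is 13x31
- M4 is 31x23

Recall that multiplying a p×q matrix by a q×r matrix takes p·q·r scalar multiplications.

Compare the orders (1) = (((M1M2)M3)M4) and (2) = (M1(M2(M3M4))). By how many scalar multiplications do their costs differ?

Order (1) = (((M1M2)M3)M4): (M1M2): 19×16 by 16×13 → 19×13, cost 19·16·13 = 3952; ((M1M2)M3): 19×13 by 13×31 → 19×31, cost 19·13·31 = 7657; cumulative 11609; (((M1M2)M3)M4): 19×31 by 31×23 → 19×23, cost 19·31·23 = 13547; cumulative 25156. Total 25156.
Order (2) = (M1(M2(M3M4))): (M3M4): 13×31 by 31×23 → 13×23, cost 13·31·23 = 9269; (M2(M3M4)): 16×13 by 13×23 → 16×23, cost 16·13·23 = 4784; cumulative 14053; (M1(M2(M3M4))): 19×16 by 16×23 → 19×23, cost 19·16·23 = 6992; cumulative 21045. Total 21045.
Difference: |25156 − 21045| = 4111.

4111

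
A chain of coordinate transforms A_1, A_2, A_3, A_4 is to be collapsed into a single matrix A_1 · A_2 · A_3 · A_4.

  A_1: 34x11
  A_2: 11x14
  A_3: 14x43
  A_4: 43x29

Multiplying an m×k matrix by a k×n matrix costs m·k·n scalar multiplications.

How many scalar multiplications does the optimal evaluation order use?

31185

Adjacent pairs: A_1A_2 = 34·11·14 = 5236; A_2A_3 = 11·14·43 = 6622; A_3A_4 = 14·43·29 = 17458.
Length 3: A_1..A_3: k=1: 0+6622+34·11·43=22704; k=2: 5236+0+34·14·43=25704 → min 22704 | A_2..A_4: k=2: 0+17458+11·14·29=21924; k=3: 6622+0+11·43·29=20339 → min 20339.
Length 4: A_1..A_4: k=1: 0+20339+34·11·29=31185; k=2: 5236+17458+34·14·29=36498; k=3: 22704+0+34·43·29=65102 → min 31185.
Optimal order: (A_1 · ((A_2 · A_3) · A_4)) with cost 31185.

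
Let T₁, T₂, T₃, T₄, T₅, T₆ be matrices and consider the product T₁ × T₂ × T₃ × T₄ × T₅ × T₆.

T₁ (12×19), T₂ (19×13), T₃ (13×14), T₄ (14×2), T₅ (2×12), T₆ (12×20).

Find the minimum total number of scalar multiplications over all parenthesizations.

2274

Adjacent pairs: T₁T₂ = 12·19·13 = 2964; T₂T₃ = 19·13·14 = 3458; T₃T₄ = 13·14·2 = 364; T₄T₅ = 14·2·12 = 336; T₅T₆ = 2·12·20 = 480.
Length 3: T₁..T₃: k=1: 0+3458+12·19·14=6650; k=2: 2964+0+12·13·14=5148 → min 5148 | T₂..T₄: k=2: 0+364+19·13·2=858; k=3: 3458+0+19·14·2=3990 → min 858 | T₃..T₅: k=3: 0+336+13·14·12=2520; k=4: 364+0+13·2·12=676 → min 676 | T₄..T₆: k=4: 0+480+14·2·20=1040; k=5: 336+0+14·12·20=3696 → min 1040.
Length 4: T₁..T₄: k=1: 0+858+12·19·2=1314; k=2: 2964+364+12·13·2=3640; k=3: 5148+0+12·14·2=5484 → min 1314 | T₂..T₅: k=2: 0+676+19·13·12=3640; k=3: 3458+336+19·14·12=6986; k=4: 858+0+19·2·12=1314 → min 1314 | T₃..T₆: k=3: 0+1040+13·14·20=4680; k=4: 364+480+13·2·20=1364; k=5: 676+0+13·12·20=3796 → min 1364.
Length 5: T₁..T₅: k=1: 0+1314+12·19·12=4050; k=2: 2964+676+12·13·12=5512; k=3: 5148+336+12·14·12=7500; k=4: 1314+0+12·2·12=1602 → min 1602 | T₂..T₆: k=2: 0+1364+19·13·20=6304; k=3: 3458+1040+19·14·20=9818; k=4: 858+480+19·2·20=2098; k=5: 1314+0+19·12·20=5874 → min 2098.
Length 6: T₁..T₆: k=1: 0+2098+12·19·20=6658; k=2: 2964+1364+12·13·20=7448; k=3: 5148+1040+12·14·20=9548; k=4: 1314+480+12·2·20=2274; k=5: 1602+0+12·12·20=4482 → min 2274.
Optimal order: ((T₁ × (T₂ × (T₃ × T₄))) × (T₅ × T₆)) with cost 2274.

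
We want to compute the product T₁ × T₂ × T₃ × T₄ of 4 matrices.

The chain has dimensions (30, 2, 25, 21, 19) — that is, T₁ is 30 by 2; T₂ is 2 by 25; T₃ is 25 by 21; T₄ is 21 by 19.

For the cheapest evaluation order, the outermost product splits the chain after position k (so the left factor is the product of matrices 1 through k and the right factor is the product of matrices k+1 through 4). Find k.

Adjacent pairs: T₁T₂ = 30·2·25 = 1500; T₂T₃ = 2·25·21 = 1050; T₃T₄ = 25·21·19 = 9975.
Length 3: T₁..T₃: k=1: 0+1050+30·2·21=2310; k=2: 1500+0+30·25·21=17250 → min 2310 | T₂..T₄: k=2: 0+9975+2·25·19=10925; k=3: 1050+0+2·21·19=1848 → min 1848.
Top-level splits: k=1: (T₁..T₁)·(T₂..T₄) → 0+1848+30·2·19 = 2988; k=2: (T₁..T₂)·(T₃..T₄) → 1500+9975+30·25·19 = 25725; k=3: (T₁..T₃)·(T₄..T₄) → 2310+0+30·21·19 = 14280.
Best split is after T₁, i.e. k = 1.

1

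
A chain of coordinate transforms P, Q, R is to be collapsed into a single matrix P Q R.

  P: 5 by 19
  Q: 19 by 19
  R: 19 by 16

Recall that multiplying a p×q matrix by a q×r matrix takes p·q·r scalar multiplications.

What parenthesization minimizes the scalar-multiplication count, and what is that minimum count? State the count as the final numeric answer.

(P (Q R)): cost 7296.
((P Q) R): cost 3325.
Optimal: ((P Q) R) with cost 3325.

3325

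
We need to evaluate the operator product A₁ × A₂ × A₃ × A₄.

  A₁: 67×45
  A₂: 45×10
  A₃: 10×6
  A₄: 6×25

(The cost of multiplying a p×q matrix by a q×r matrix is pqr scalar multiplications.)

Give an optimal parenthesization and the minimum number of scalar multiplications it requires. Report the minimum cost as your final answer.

Adjacent pairs: A₁A₂ = 67·45·10 = 30150; A₂A₃ = 45·10·6 = 2700; A₃A₄ = 10·6·25 = 1500.
Length 3: A₁..A₃: k=1: 0+2700+67·45·6=20790; k=2: 30150+0+67·10·6=34170 → min 20790 | A₂..A₄: k=2: 0+1500+45·10·25=12750; k=3: 2700+0+45·6·25=9450 → min 9450.
Length 4: A₁..A₄: k=1: 0+9450+67·45·25=84825; k=2: 30150+1500+67·10·25=48400; k=3: 20790+0+67·6·25=30840 → min 30840.
Optimal parenthesization: ((A₁ × (A₂ × A₃)) × A₄) with cost 30840.

30840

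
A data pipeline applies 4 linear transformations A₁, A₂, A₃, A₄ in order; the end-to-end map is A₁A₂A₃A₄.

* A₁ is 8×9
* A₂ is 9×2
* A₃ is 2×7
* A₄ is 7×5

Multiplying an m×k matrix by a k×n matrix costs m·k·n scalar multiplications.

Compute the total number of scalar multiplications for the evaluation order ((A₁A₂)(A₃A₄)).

294

(A₁A₂): 8×9 by 9×2 → 8×2, cost 8·9·2 = 144
(A₃A₄): 2×7 by 7×5 → 2×5, cost 2·7·5 = 70
((A₁A₂)(A₃A₄)): 8×2 by 2×5 → 8×5, cost 8·2·5 = 80; cumulative 294
Total: 294 scalar multiplications.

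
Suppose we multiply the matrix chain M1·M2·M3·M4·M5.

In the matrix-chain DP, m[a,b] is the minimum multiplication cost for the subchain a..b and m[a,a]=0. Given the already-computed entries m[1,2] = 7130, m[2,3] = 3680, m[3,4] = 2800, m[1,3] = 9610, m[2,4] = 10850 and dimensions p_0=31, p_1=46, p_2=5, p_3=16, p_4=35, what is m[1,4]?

m[1,4] = min over k∈[1,3] of m[1,k]+m[k+1,4]+p_{0}·p_k·p_{4}.
k=1: 0 + 10850 + 31·46·35 = 60760; k=2: 7130 + 2800 + 31·5·35 = 15355; k=3: 9610 + 0 + 31·16·35 = 26970.
Minimum: 15355 at k=2.

15355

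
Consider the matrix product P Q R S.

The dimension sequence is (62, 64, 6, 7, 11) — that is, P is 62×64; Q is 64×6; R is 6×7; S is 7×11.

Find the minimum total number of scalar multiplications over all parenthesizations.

28362

Adjacent pairs: PQ = 62·64·6 = 23808; QR = 64·6·7 = 2688; RS = 6·7·11 = 462.
Length 3: P..R: k=1: 0+2688+62·64·7=30464; k=2: 23808+0+62·6·7=26412 → min 26412 | Q..S: k=2: 0+462+64·6·11=4686; k=3: 2688+0+64·7·11=7616 → min 4686.
Length 4: P..S: k=1: 0+4686+62·64·11=48334; k=2: 23808+462+62·6·11=28362; k=3: 26412+0+62·7·11=31186 → min 28362.
Optimal order: ((P Q) (R S)) with cost 28362.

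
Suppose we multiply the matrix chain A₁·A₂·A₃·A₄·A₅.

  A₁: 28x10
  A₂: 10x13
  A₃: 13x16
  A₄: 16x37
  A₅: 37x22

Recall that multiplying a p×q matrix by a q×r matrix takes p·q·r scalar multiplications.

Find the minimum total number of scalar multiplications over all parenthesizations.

22300

Adjacent pairs: A₁A₂ = 28·10·13 = 3640; A₂A₃ = 10·13·16 = 2080; A₃A₄ = 13·16·37 = 7696; A₄A₅ = 16·37·22 = 13024.
Length 3: A₁..A₃: k=1: 0+2080+28·10·16=6560; k=2: 3640+0+28·13·16=9464 → min 6560 | A₂..A₄: k=2: 0+7696+10·13·37=12506; k=3: 2080+0+10·16·37=8000 → min 8000 | A₃..A₅: k=3: 0+13024+13·16·22=17600; k=4: 7696+0+13·37·22=18278 → min 17600.
Length 4: A₁..A₄: k=1: 0+8000+28·10·37=18360; k=2: 3640+7696+28·13·37=24804; k=3: 6560+0+28·16·37=23136 → min 18360 | A₂..A₅: k=2: 0+17600+10·13·22=20460; k=3: 2080+13024+10·16·22=18624; k=4: 8000+0+10·37·22=16140 → min 16140.
Length 5: A₁..A₅: k=1: 0+16140+28·10·22=22300; k=2: 3640+17600+28·13·22=29248; k=3: 6560+13024+28·16·22=29440; k=4: 18360+0+28·37·22=41152 → min 22300.
Optimal order: (A₁·(((A₂·A₃)·A₄)·A₅)) with cost 22300.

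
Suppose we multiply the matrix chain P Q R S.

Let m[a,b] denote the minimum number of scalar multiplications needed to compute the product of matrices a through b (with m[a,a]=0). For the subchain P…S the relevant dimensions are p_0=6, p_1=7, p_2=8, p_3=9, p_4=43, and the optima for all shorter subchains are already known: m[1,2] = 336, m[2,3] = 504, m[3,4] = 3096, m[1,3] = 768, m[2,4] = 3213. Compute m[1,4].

3090

m[1,4] = min over k∈[1,3] of m[1,k]+m[k+1,4]+p_{0}·p_k·p_{4}.
k=1: 0 + 3213 + 6·7·43 = 5019; k=2: 336 + 3096 + 6·8·43 = 5496; k=3: 768 + 0 + 6·9·43 = 3090.
Minimum: 3090 at k=3.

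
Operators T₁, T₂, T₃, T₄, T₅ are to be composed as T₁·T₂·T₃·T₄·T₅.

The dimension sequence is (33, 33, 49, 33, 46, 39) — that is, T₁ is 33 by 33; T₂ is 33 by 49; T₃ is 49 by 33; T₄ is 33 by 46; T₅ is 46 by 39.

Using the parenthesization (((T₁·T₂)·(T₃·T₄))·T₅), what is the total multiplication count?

261327

(T₁·T₂): 33×33 by 33×49 → 33×49, cost 33·33·49 = 53361
(T₃·T₄): 49×33 by 33×46 → 49×46, cost 49·33·46 = 74382
((T₁·T₂)·(T₃·T₄)): 33×49 by 49×46 → 33×46, cost 33·49·46 = 74382; cumulative 202125
(((T₁·T₂)·(T₃·T₄))·T₅): 33×46 by 46×39 → 33×39, cost 33·46·39 = 59202; cumulative 261327
Total: 261327 scalar multiplications.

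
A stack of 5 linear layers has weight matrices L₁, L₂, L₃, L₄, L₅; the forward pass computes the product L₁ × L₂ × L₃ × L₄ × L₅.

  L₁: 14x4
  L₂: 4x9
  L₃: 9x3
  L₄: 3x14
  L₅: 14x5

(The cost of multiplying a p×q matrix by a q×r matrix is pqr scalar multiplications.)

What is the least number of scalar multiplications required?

Adjacent pairs: L₁L₂ = 14·4·9 = 504; L₂L₃ = 4·9·3 = 108; L₃L₄ = 9·3·14 = 378; L₄L₅ = 3·14·5 = 210.
Length 3: L₁..L₃: k=1: 0+108+14·4·3=276; k=2: 504+0+14·9·3=882 → min 276 | L₂..L₄: k=2: 0+378+4·9·14=882; k=3: 108+0+4·3·14=276 → min 276 | L₃..L₅: k=3: 0+210+9·3·5=345; k=4: 378+0+9·14·5=1008 → min 345.
Length 4: L₁..L₄: k=1: 0+276+14·4·14=1060; k=2: 504+378+14·9·14=2646; k=3: 276+0+14·3·14=864 → min 864 | L₂..L₅: k=2: 0+345+4·9·5=525; k=3: 108+210+4·3·5=378; k=4: 276+0+4·14·5=556 → min 378.
Length 5: L₁..L₅: k=1: 0+378+14·4·5=658; k=2: 504+345+14·9·5=1479; k=3: 276+210+14·3·5=696; k=4: 864+0+14·14·5=1844 → min 658.
Optimal order: (L₁ × ((L₂ × L₃) × (L₄ × L₅))) with cost 658.

658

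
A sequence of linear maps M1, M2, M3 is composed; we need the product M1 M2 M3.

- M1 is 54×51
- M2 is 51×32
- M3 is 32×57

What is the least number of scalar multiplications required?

186624

Order (M1 (M2 M3)): (M2 M3): 51×32 by 32×57 → 51×57, cost 51·32·57 = 93024; (M1 (M2 M3)): 54×51 by 51×57 → 54×57, cost 54·51·57 = 156978; cumulative 250002. Total 250002.
Order ((M1 M2) M3): (M1 M2): 54×51 by 51×32 → 54×32, cost 54·51·32 = 88128; ((M1 M2) M3): 54×32 by 32×57 → 54×57, cost 54·32·57 = 98496; cumulative 186624. Total 186624.
Minimum: 186624.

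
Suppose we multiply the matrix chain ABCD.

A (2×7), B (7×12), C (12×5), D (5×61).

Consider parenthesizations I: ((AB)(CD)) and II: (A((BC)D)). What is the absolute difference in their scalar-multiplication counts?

1883

Order I = ((AB)(CD)): (AB): 2×7 by 7×12 → 2×12, cost 2·7·12 = 168; (CD): 12×5 by 5×61 → 12×61, cost 12·5·61 = 3660; ((AB)(CD)): 2×12 by 12×61 → 2×61, cost 2·12·61 = 1464; cumulative 5292. Total 5292.
Order II = (A((BC)D)): (BC): 7×12 by 12×5 → 7×5, cost 7·12·5 = 420; ((BC)D): 7×5 by 5×61 → 7×61, cost 7·5·61 = 2135; cumulative 2555; (A((BC)D)): 2×7 by 7×61 → 2×61, cost 2·7·61 = 854; cumulative 3409. Total 3409.
Difference: |5292 − 3409| = 1883.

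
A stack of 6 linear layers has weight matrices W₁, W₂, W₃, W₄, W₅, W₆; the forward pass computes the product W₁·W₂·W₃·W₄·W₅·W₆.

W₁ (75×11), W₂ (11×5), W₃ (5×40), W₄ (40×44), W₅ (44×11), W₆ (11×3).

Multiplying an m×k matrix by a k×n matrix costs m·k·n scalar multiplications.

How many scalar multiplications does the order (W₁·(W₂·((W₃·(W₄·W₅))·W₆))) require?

(W₄·W₅): 40×44 by 44×11 → 40×11, cost 40·44·11 = 19360
(W₃·(W₄·W₅)): 5×40 by 40×11 → 5×11, cost 5·40·11 = 2200; cumulative 21560
((W₃·(W₄·W₅))·W₆): 5×11 by 11×3 → 5×3, cost 5·11·3 = 165; cumulative 21725
(W₂·((W₃·(W₄·W₅))·W₆)): 11×5 by 5×3 → 11×3, cost 11·5·3 = 165; cumulative 21890
(W₁·(W₂·((W₃·(W₄·W₅))·W₆))): 75×11 by 11×3 → 75×3, cost 75·11·3 = 2475; cumulative 24365
Total: 24365 scalar multiplications.

24365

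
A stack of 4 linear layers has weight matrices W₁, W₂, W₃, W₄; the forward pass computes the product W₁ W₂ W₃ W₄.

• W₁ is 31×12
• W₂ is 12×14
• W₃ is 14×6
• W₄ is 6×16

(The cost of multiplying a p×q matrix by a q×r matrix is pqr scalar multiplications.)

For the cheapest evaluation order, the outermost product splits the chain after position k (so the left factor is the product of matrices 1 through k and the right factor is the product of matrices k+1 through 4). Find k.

Adjacent pairs: W₁W₂ = 31·12·14 = 5208; W₂W₃ = 12·14·6 = 1008; W₃W₄ = 14·6·16 = 1344.
Length 3: W₁..W₃: k=1: 0+1008+31·12·6=3240; k=2: 5208+0+31·14·6=7812 → min 3240 | W₂..W₄: k=2: 0+1344+12·14·16=4032; k=3: 1008+0+12·6·16=2160 → min 2160.
Top-level splits: k=1: (W₁..W₁)·(W₂..W₄) → 0+2160+31·12·16 = 8112; k=2: (W₁..W₂)·(W₃..W₄) → 5208+1344+31·14·16 = 13496; k=3: (W₁..W₃)·(W₄..W₄) → 3240+0+31·6·16 = 6216.
Best split is after W₃, i.e. k = 3.

3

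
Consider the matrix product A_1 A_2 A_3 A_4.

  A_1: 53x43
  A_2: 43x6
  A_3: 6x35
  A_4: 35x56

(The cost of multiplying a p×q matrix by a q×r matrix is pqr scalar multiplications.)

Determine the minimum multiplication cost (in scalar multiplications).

Adjacent pairs: A_1A_2 = 53·43·6 = 13674; A_2A_3 = 43·6·35 = 9030; A_3A_4 = 6·35·56 = 11760.
Length 3: A_1..A_3: k=1: 0+9030+53·43·35=88795; k=2: 13674+0+53·6·35=24804 → min 24804 | A_2..A_4: k=2: 0+11760+43·6·56=26208; k=3: 9030+0+43·35·56=93310 → min 26208.
Length 4: A_1..A_4: k=1: 0+26208+53·43·56=153832; k=2: 13674+11760+53·6·56=43242; k=3: 24804+0+53·35·56=128684 → min 43242.
Optimal order: ((A_1 A_2) (A_3 A_4)) with cost 43242.

43242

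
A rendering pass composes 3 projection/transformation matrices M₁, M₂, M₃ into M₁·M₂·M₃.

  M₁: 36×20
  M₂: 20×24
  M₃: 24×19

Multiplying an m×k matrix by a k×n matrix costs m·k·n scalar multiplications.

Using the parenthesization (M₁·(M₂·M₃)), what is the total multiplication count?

22800

(M₂·M₃): 20×24 by 24×19 → 20×19, cost 20·24·19 = 9120
(M₁·(M₂·M₃)): 36×20 by 20×19 → 36×19, cost 36·20·19 = 13680; cumulative 22800
Total: 22800 scalar multiplications.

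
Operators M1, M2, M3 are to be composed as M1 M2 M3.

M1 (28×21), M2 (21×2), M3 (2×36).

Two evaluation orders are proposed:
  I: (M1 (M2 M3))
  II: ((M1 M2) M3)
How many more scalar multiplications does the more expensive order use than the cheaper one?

19488

Order I = (M1 (M2 M3)): (M2 M3): 21×2 by 2×36 → 21×36, cost 21·2·36 = 1512; (M1 (M2 M3)): 28×21 by 21×36 → 28×36, cost 28·21·36 = 21168; cumulative 22680. Total 22680.
Order II = ((M1 M2) M3): (M1 M2): 28×21 by 21×2 → 28×2, cost 28·21·2 = 1176; ((M1 M2) M3): 28×2 by 2×36 → 28×36, cost 28·2·36 = 2016; cumulative 3192. Total 3192.
Difference: |22680 − 3192| = 19488.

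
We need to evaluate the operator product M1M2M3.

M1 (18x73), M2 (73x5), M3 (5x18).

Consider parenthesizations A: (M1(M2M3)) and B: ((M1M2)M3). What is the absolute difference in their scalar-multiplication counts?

Order A = (M1(M2M3)): (M2M3): 73×5 by 5×18 → 73×18, cost 73·5·18 = 6570; (M1(M2M3)): 18×73 by 73×18 → 18×18, cost 18·73·18 = 23652; cumulative 30222. Total 30222.
Order B = ((M1M2)M3): (M1M2): 18×73 by 73×5 → 18×5, cost 18·73·5 = 6570; ((M1M2)M3): 18×5 by 5×18 → 18×18, cost 18·5·18 = 1620; cumulative 8190. Total 8190.
Difference: |30222 − 8190| = 22032.

22032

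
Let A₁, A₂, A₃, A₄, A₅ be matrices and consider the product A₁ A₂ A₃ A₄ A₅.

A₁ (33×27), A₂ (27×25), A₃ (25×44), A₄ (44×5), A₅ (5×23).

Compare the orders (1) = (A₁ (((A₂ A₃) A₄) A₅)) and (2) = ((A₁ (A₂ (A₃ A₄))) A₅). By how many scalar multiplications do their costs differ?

Order (1) = (A₁ (((A₂ A₃) A₄) A₅)): (A₂ A₃): 27×25 by 25×44 → 27×44, cost 27·25·44 = 29700; ((A₂ A₃) A₄): 27×44 by 44×5 → 27×5, cost 27·44·5 = 5940; cumulative 35640; (((A₂ A₃) A₄) A₅): 27×5 by 5×23 → 27×23, cost 27·5·23 = 3105; cumulative 38745; (A₁ (((A₂ A₃) A₄) A₅)): 33×27 by 27×23 → 33×23, cost 33·27·23 = 20493; cumulative 59238. Total 59238.
Order (2) = ((A₁ (A₂ (A₃ A₄))) A₅): (A₃ A₄): 25×44 by 44×5 → 25×5, cost 25·44·5 = 5500; (A₂ (A₃ A₄)): 27×25 by 25×5 → 27×5, cost 27·25·5 = 3375; cumulative 8875; (A₁ (A₂ (A₃ A₄))): 33×27 by 27×5 → 33×5, cost 33·27·5 = 4455; cumulative 13330; ((A₁ (A₂ (A₃ A₄))) A₅): 33×5 by 5×23 → 33×23, cost 33·5·23 = 3795; cumulative 17125. Total 17125.
Difference: |59238 − 17125| = 42113.

42113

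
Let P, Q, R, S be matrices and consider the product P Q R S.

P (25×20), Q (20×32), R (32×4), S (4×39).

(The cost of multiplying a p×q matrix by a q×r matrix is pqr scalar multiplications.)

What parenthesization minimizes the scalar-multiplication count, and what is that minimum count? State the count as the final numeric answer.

8460

Adjacent pairs: PQ = 25·20·32 = 16000; QR = 20·32·4 = 2560; RS = 32·4·39 = 4992.
Length 3: P..R: k=1: 0+2560+25·20·4=4560; k=2: 16000+0+25·32·4=19200 → min 4560 | Q..S: k=2: 0+4992+20·32·39=29952; k=3: 2560+0+20·4·39=5680 → min 5680.
Length 4: P..S: k=1: 0+5680+25·20·39=25180; k=2: 16000+4992+25·32·39=52192; k=3: 4560+0+25·4·39=8460 → min 8460.
Optimal parenthesization: ((P (Q R)) S) with cost 8460.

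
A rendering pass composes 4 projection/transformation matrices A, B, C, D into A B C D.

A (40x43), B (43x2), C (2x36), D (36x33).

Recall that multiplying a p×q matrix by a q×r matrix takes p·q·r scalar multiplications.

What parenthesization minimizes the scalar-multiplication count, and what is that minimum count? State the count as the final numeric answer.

8456

Adjacent pairs: AB = 40·43·2 = 3440; BC = 43·2·36 = 3096; CD = 2·36·33 = 2376.
Length 3: A..C: k=1: 0+3096+40·43·36=65016; k=2: 3440+0+40·2·36=6320 → min 6320 | B..D: k=2: 0+2376+43·2·33=5214; k=3: 3096+0+43·36·33=54180 → min 5214.
Length 4: A..D: k=1: 0+5214+40·43·33=61974; k=2: 3440+2376+40·2·33=8456; k=3: 6320+0+40·36·33=53840 → min 8456.
Optimal parenthesization: ((A B) (C D)) with cost 8456.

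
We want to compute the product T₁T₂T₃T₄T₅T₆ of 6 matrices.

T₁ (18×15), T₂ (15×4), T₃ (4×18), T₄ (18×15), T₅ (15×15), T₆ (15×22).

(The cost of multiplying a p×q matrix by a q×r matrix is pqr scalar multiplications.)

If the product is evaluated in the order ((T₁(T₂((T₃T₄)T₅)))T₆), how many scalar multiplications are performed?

(T₃T₄): 4×18 by 18×15 → 4×15, cost 4·18·15 = 1080
((T₃T₄)T₅): 4×15 by 15×15 → 4×15, cost 4·15·15 = 900; cumulative 1980
(T₂((T₃T₄)T₅)): 15×4 by 4×15 → 15×15, cost 15·4·15 = 900; cumulative 2880
(T₁(T₂((T₃T₄)T₅))): 18×15 by 15×15 → 18×15, cost 18·15·15 = 4050; cumulative 6930
((T₁(T₂((T₃T₄)T₅)))T₆): 18×15 by 15×22 → 18×22, cost 18·15·22 = 5940; cumulative 12870
Total: 12870 scalar multiplications.

12870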